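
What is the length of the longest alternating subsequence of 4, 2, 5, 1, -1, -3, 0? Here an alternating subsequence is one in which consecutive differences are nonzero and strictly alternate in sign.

5

Track the best alternating length ending on an up-step vs a down-step at each position: up/down = 1/1, 1/2, 3/1, 1/4, 1/4, 1/4, 5/4.
The maximum over both is 5; one such subsequence is 4, 2, 5, -1, 0.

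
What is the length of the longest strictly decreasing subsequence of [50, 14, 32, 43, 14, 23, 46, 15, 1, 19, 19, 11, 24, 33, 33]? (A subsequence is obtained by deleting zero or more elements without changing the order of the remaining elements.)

5

Let dp[i] be the longest decreasing subsequence ending at position i. Then dp = [1, 2, 2, 2, 3, 3, 2, 4, 5, 4, 4, 5, 3, 3, 3].
The maximum is 5; one witness is 50, 32, 23, 15, 1 at positions 1,3,6,8,9.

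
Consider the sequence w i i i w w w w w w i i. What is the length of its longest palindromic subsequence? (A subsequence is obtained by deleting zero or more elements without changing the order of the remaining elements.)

10

One longest palindromic subsequence is iiwwwwwwii (positions 2,3,5,6,7,8,9,10,11,12); it reads the same forward and backward, and the interval DP gives dp[1][12] = 10.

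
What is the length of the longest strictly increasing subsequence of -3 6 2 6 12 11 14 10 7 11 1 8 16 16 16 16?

6

Scanning left to right, the best length ending at each element is: -3→1, 6→2, 2→2, 6→3, 12→4, 11→4, 14→5, 10→4, 7→4, 11→5, 1→2, 8→5, 16→6, 16→6, 16→6, 16→6.
So the longest increasing subsequence has length 6, e.g. -3, 2, 6, 12, 14, 16.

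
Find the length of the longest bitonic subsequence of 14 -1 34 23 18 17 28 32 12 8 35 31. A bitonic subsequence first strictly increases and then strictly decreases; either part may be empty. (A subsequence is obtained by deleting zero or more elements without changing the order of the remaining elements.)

7

Let inc[i] be the LIS ending at i and dec[i] the longest strictly decreasing subsequence starting at i. inc = [1, 1, 2, 2, 2, 2, 3, 4, 2, 2, 5, 4], dec = [3, 1, 6, 5, 4, 3, 3, 3, 2, 1, 2, 1].
max_i inc[i]+dec[i]−1 = 7, with one witness 14, 34, 23, 18, 17, 12, 8.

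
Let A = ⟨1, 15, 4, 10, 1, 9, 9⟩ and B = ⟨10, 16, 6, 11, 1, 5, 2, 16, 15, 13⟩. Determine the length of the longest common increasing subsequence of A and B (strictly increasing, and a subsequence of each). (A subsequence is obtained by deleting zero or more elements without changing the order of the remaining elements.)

A longest common strictly increasing subsequence is 1, 15 (length 2); it appears in order in both A and B, and no longer such subsequence exists.

2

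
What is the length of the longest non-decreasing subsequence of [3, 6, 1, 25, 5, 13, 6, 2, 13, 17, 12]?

One longest non-decreasing subsequence is 3, 6, 13, 13, 17 (positions 1,2,6,9,10), of length 5; no longer one exists.

5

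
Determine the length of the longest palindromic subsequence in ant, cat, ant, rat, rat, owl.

Using dp[i][j] = 2 + dp[i+1][j−1] if the ends match, else max(dp[i+1][j], dp[i][j−1]):
dp[1][6] = 3. A witness is ant cat ant at positions 1,2,3.

3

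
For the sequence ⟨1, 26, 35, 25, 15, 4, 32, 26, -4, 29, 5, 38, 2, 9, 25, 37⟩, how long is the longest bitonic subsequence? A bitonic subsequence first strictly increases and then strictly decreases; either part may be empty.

Let inc[i] be the LIS ending at i and dec[i] the longest strictly decreasing subsequence starting at i. inc = [1, 2, 3, 2, 2, 2, 3, 3, 1, 4, 3, 5, 2, 4, 5, 6], dec = [2, 5, 5, 4, 3, 2, 4, 3, 1, 3, 2, 2, 1, 1, 1, 1].
max_i inc[i]+dec[i]−1 = 7, with one witness 1, 26, 35, 32, 29, 5, 2.

7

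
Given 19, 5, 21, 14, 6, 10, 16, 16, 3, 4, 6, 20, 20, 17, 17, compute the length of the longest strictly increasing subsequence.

Scanning left to right, the best length ending at each element is: 19→1, 5→1, 21→2, 14→2, 6→2, 10→3, 16→4, 16→4, 3→1, 4→2, 6→3, 20→5, 20→5, 17→5, 17→5.
So the longest increasing subsequence has length 5, e.g. 5, 6, 10, 16, 20.

5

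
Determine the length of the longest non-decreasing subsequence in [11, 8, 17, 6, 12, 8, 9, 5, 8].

3

Let dp[i] be the longest non-decreasing subsequence ending at position i. Then dp = [1, 1, 2, 1, 2, 2, 3, 1, 3].
The maximum is 3; one witness is 8, 8, 9 at positions 2,6,7.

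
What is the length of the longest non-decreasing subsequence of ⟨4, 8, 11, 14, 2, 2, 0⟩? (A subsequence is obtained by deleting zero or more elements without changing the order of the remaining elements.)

4

One longest non-decreasing subsequence is 4, 8, 11, 14 (positions 1,2,3,4), of length 4; no longer one exists.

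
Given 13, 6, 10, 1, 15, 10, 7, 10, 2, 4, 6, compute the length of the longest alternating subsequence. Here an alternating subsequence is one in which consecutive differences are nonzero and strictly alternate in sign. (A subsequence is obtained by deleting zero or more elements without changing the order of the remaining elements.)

9

Track the best alternating length ending on an up-step vs a down-step at each position: up/down = 1/1, 1/2, 3/2, 1/4, 5/1, 5/6, 5/6, 7/6, 5/8, 9/8, 9/8.
The maximum over both is 9; one such subsequence is 13, 6, 10, 1, 15, 7, 10, 2, 4.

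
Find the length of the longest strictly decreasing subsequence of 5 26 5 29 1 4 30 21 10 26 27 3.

Scanning left to right, the best length ending at each element is: 5→1, 26→1, 5→2, 29→1, 1→3, 4→3, 30→1, 21→2, 10→3, 26→2, 27→2, 3→4.
So the longest decreasing subsequence has length 4, e.g. 26, 5, 4, 3.

4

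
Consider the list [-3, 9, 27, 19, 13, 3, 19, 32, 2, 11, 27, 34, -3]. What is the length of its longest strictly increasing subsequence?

6

Let dp[i] be the longest increasing subsequence ending at position i. Then dp = [1, 2, 3, 3, 3, 2, 4, 5, 2, 3, 5, 6, 1].
The maximum is 6; one witness is -3, 9, 13, 19, 32, 34 at positions 1,2,5,7,8,12.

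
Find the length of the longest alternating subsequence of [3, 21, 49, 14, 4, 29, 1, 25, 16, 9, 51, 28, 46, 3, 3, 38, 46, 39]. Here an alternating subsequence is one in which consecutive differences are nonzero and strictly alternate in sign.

13

A longest alternating subsequence is 3, 21, 14, 29, 1, 25, 16, 51, 28, 46, 3, 46, 39 (positions 1,2,4,6,7,8,9,11,12,13,14,17,18); its 12 consecutive differences strictly alternate in sign, and length 13 is optimal.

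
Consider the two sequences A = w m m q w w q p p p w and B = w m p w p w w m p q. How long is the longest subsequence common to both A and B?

Backtracking the LCS table gives one alignment: w (A1,B1) → m (A2,B2) → w (A5,B6) → w (A6,B7) → q (A7,B10).
So the longest common subsequence has length 5.

5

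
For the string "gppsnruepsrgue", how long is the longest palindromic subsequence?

One longest palindromic subsequence is grsrg (positions 1,6,10,11,12); it reads the same forward and backward, and the interval DP gives dp[1][14] = 5.

5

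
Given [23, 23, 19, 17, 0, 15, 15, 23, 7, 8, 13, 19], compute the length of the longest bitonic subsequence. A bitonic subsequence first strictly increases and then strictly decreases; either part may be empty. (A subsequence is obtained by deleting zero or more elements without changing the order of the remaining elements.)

5

One longest bitonic subsequence is 23, 19, 17, 15, 13 (positions 1,3,4,7,11): it rises to 23 then falls. Length 5 is optimal.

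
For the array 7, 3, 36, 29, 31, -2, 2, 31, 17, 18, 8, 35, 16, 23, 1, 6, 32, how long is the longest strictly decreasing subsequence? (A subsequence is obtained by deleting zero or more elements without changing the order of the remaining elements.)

5

Let dp[i] be the longest decreasing subsequence ending at position i. Then dp = [1, 2, 1, 2, 2, 3, 3, 2, 3, 3, 4, 2, 4, 3, 5, 5, 3].
The maximum is 5; one witness is 36, 29, 17, 8, 1 at positions 3,4,9,11,15.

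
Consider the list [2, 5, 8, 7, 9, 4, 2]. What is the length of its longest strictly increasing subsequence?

Let dp[i] be the longest increasing subsequence ending at position i. Then dp = [1, 2, 3, 3, 4, 2, 1].
The maximum is 4; one witness is 2, 5, 8, 9 at positions 1,2,3,5.

4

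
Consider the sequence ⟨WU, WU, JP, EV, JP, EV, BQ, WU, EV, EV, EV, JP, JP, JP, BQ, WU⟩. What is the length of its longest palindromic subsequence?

Using dp[i][j] = 2 + dp[i+1][j−1] if the ends match, else max(dp[i+1][j], dp[i][j−1]):
dp[1][16] = 10. A witness is WU JP JP EV EV EV EV JP JP WU at positions 1,3,5,6,9,10,11,13,14,16.

10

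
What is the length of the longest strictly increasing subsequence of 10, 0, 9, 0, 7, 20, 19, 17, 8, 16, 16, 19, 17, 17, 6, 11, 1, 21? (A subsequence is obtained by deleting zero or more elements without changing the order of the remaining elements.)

One longest increasing subsequence is 0, 7, 8, 16, 19, 21 (positions 2,5,9,10,12,18), of length 6; no longer one exists.

6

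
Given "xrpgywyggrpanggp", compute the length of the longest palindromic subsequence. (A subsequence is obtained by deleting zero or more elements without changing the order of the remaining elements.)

7

Using dp[i][j] = 2 + dp[i+1][j−1] if the ends match, else max(dp[i+1][j], dp[i][j−1]):
dp[1][16] = 7. A witness is pggnggp at positions 3,4,8,13,14,15,16.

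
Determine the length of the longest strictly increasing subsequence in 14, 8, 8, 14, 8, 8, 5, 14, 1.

2

Let dp[i] be the longest increasing subsequence ending at position i. Then dp = [1, 1, 1, 2, 1, 1, 1, 2, 1].
The maximum is 2; one witness is 8, 14 at positions 2,4.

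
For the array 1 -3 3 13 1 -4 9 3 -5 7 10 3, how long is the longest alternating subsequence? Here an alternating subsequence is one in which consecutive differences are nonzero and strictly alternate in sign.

A longest alternating subsequence is 1, -3, 3, 1, 9, 3, 7, 3 (positions 1,2,3,5,7,8,10,12); its 7 consecutive differences strictly alternate in sign, and length 8 is optimal.

8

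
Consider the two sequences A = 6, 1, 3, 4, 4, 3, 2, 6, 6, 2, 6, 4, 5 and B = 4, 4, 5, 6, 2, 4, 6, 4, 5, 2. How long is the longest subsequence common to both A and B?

Backtracking the LCS table gives one alignment: 4 (A4,B1) → 4 (A5,B2) → 6 (A9,B4) → 2 (A10,B5) → 6 (A11,B7) → 4 (A12,B8) → 5 (A13,B9).
So the longest common subsequence has length 7.

7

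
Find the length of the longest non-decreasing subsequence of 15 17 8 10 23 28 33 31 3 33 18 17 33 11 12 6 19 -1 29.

7

Let dp[i] be the longest non-decreasing subsequence ending at position i. Then dp = [1, 2, 1, 2, 3, 4, 5, 5, 1, 6, 3, 3, 7, 3, 4, 2, 5, 1, 6].
The maximum is 7; one witness is 15, 17, 23, 28, 33, 33, 33 at positions 1,2,5,6,7,10,13.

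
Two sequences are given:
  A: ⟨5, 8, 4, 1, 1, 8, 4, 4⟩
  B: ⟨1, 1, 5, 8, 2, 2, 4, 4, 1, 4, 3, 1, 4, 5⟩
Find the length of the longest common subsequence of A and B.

Backtracking the LCS table gives one alignment: 5 (A1,B3) → 8 (A2,B4) → 4 (A3,B8) → 1 (A4,B9) → 1 (A5,B12) → 4 (A7,B13).
So the longest common subsequence has length 6.

6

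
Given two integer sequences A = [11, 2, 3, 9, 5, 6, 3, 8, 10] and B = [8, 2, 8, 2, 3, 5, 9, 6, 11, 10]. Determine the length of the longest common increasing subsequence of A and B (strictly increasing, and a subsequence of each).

A longest common strictly increasing subsequence is 2, 3, 5, 6, 10 (length 5); it appears in order in both A and B, and no longer such subsequence exists.

5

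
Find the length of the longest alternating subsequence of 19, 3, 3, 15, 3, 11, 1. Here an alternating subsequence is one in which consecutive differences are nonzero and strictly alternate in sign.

6

A longest alternating subsequence is 19, 3, 15, 3, 11, 1 (positions 1,2,4,5,6,7); its 5 consecutive differences strictly alternate in sign, and length 6 is optimal.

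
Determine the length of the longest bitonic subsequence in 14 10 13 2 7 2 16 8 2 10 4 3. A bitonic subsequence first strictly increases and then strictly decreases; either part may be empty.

6

One longest bitonic subsequence is 10, 13, 16, 10, 4, 3 (positions 2,3,7,10,11,12): it rises to 16 then falls. Length 6 is optimal.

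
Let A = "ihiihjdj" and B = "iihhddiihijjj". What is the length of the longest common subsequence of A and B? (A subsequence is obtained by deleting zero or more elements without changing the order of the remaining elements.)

Backtracking the LCS table gives one alignment: i (A1,B2) → h (A2,B4) → i (A3,B7) → i (A4,B8) → h (A5,B9) → j (A6,B12) → j (A8,B13).
So the longest common subsequence has length 7.

7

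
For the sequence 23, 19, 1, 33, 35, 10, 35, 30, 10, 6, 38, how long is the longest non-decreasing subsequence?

Let dp[i] be the longest non-decreasing subsequence ending at position i. Then dp = [1, 1, 1, 2, 3, 2, 4, 3, 3, 2, 5].
The maximum is 5; one witness is 23, 33, 35, 35, 38 at positions 1,4,5,7,11.

5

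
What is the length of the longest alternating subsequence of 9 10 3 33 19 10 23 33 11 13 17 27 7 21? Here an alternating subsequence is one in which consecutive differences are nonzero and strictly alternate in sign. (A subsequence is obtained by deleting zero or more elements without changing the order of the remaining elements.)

10

Track the best alternating length ending on an up-step vs a down-step at each position: up/down = 1/1, 2/1, 1/3, 4/1, 4/5, 4/5, 6/5, 6/1, 6/7, 8/7, 8/7, 8/7, 4/9, 10/9.
The maximum over both is 10; one such subsequence is 9, 10, 3, 33, 19, 23, 11, 13, 7, 21.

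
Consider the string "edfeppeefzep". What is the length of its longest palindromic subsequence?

Using dp[i][j] = 2 + dp[i+1][j−1] if the ends match, else max(dp[i+1][j], dp[i][j−1]):
dp[1][12] = 8. A witness is efeppefe at positions 1,3,4,5,6,8,9,11.

8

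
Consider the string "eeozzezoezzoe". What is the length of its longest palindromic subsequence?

Using dp[i][j] = 2 + dp[i+1][j−1] if the ends match, else max(dp[i+1][j], dp[i][j−1]):
dp[1][13] = 11. A witness is eozzeoezzoe at positions 1,3,4,5,6,8,9,10,11,12,13.

11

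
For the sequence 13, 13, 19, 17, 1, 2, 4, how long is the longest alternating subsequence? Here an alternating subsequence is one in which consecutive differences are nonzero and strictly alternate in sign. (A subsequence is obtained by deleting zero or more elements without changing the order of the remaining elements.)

4

Track the best alternating length ending on an up-step vs a down-step at each position: up/down = 1/1, 1/1, 2/1, 2/3, 1/3, 4/3, 4/3.
The maximum over both is 4; one such subsequence is 13, 19, 1, 2.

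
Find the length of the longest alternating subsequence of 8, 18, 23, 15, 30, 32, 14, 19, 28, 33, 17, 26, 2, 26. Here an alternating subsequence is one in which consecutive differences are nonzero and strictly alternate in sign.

10

Track the best alternating length ending on an up-step vs a down-step at each position: up/down = 1/1, 2/1, 2/1, 2/3, 4/1, 4/1, 2/5, 6/5, 6/5, 6/1, 6/7, 8/7, 1/9, 10/7.
The maximum over both is 10; one such subsequence is 8, 18, 15, 30, 14, 19, 17, 26, 2, 26.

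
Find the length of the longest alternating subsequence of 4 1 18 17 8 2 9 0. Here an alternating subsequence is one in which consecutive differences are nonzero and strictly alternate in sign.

6

Track the best alternating length ending on an up-step vs a down-step at each position: up/down = 1/1, 1/2, 3/1, 3/4, 3/4, 3/4, 5/4, 1/6.
The maximum over both is 6; one such subsequence is 4, 1, 18, 8, 9, 0.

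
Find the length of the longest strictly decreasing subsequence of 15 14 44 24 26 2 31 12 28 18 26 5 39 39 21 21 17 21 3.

7

Scanning left to right, the best length ending at each element is: 15→1, 14→2, 44→1, 24→2, 26→2, 2→3, 31→2, 12→3, 28→3, 18→4, 26→4, 5→5, 39→2, 39→2, 21→5, 21→5, 17→6, 21→5, 3→7.
So the longest decreasing subsequence has length 7, e.g. 44, 31, 28, 26, 21, 17, 3.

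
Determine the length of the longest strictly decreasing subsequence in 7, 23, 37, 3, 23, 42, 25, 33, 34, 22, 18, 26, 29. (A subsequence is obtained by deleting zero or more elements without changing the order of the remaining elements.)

Let dp[i] be the longest decreasing subsequence ending at position i. Then dp = [1, 1, 1, 2, 2, 1, 2, 2, 2, 3, 4, 3, 3].
The maximum is 4; one witness is 37, 23, 22, 18 at positions 3,5,10,11.

4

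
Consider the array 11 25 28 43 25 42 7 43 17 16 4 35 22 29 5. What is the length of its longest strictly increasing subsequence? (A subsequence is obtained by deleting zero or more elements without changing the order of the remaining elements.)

Scanning left to right, the best length ending at each element is: 11→1, 25→2, 28→3, 43→4, 25→2, 42→4, 7→1, 43→5, 17→2, 16→2, 4→1, 35→4, 22→3, 29→4, 5→2.
So the longest increasing subsequence has length 5, e.g. 11, 25, 28, 42, 43.

5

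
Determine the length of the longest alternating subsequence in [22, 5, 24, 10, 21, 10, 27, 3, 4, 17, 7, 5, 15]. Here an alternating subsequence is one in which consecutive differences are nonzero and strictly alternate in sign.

Track the best alternating length ending on an up-step vs a down-step at each position: up/down = 1/1, 1/2, 3/1, 3/4, 5/4, 3/6, 7/1, 1/8, 9/8, 9/8, 9/10, 9/10, 11/10.
The maximum over both is 11; one such subsequence is 22, 5, 24, 10, 21, 10, 27, 3, 17, 7, 15.

11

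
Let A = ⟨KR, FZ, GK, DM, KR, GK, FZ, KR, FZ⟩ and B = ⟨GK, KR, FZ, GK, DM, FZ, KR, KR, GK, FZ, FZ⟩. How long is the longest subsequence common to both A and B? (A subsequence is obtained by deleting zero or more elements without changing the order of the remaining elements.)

8

Backtracking the LCS table gives one alignment: KR (A1,B2) → FZ (A2,B3) → GK (A3,B4) → DM (A4,B5) → KR (A5,B8) → GK (A6,B9) → FZ (A7,B10) → FZ (A9,B11).
So the longest common subsequence has length 8.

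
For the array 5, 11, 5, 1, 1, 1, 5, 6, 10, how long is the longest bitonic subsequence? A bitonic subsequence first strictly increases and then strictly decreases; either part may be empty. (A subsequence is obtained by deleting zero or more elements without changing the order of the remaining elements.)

4

One longest bitonic subsequence is 5, 11, 5, 1 (positions 1,2,3,6): it rises to 11 then falls. Length 4 is optimal.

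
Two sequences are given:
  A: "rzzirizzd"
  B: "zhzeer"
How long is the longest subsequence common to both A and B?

Backtracking the LCS table gives one alignment: z (A2,B1) → z (A3,B3) → r (A5,B6).
So the longest common subsequence has length 3.

3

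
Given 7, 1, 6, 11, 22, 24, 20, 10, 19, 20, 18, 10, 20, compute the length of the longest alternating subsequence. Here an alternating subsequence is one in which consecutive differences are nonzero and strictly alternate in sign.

Track the best alternating length ending on an up-step vs a down-step at each position: up/down = 1/1, 1/2, 3/2, 3/1, 3/1, 3/1, 3/4, 3/4, 5/4, 5/4, 5/6, 3/6, 7/4.
The maximum over both is 7; one such subsequence is 7, 1, 11, 10, 19, 18, 20.

7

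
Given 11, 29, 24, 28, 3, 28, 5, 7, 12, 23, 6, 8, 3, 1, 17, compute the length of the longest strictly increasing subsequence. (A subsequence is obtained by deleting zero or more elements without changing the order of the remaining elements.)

5

One longest increasing subsequence is 3, 5, 7, 12, 23 (positions 5,7,8,9,10), of length 5; no longer one exists.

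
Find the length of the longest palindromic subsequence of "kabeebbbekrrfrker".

7

One longest palindromic subsequence is ekrfrke (positions 9,10,11,13,14,15,16); it reads the same forward and backward, and the interval DP gives dp[1][17] = 7.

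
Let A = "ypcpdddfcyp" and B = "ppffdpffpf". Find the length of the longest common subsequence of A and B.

Backtracking the LCS table gives one alignment: p (A2,B1) → p (A4,B2) → d (A5,B5) → f (A8,B8) → p (A11,B9).
So the longest common subsequence has length 5.

5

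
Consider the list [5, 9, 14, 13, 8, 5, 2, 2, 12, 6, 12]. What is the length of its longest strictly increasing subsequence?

One longest increasing subsequence is 5, 9, 14 (positions 1,2,3), of length 3; no longer one exists.

3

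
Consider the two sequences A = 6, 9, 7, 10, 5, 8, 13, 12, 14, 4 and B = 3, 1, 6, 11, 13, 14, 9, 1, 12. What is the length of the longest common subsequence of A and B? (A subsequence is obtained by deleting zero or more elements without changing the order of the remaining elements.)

3

Backtracking the LCS table gives one alignment: 6 (A1,B3) → 9 (A2,B7) → 12 (A8,B9).
So the longest common subsequence has length 3.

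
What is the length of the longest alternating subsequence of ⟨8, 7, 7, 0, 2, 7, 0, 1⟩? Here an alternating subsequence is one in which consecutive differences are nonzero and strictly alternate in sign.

5

Track the best alternating length ending on an up-step vs a down-step at each position: up/down = 1/1, 1/2, 1/2, 1/2, 3/2, 3/2, 1/4, 5/4.
The maximum over both is 5; one such subsequence is 8, 0, 2, 0, 1.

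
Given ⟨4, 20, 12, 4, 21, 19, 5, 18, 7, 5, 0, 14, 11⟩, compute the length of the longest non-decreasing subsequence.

5

One longest non-decreasing subsequence is 4, 4, 5, 7, 14 (positions 1,4,7,9,12), of length 5; no longer one exists.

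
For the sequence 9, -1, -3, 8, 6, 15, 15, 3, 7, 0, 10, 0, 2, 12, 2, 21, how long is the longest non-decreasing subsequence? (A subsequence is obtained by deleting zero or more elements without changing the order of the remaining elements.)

6

One longest non-decreasing subsequence is -1, 6, 7, 10, 12, 21 (positions 2,5,9,11,14,16), of length 6; no longer one exists.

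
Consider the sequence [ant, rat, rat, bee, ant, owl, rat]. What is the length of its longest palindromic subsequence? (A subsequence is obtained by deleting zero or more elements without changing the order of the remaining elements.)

4

One longest palindromic subsequence is ant rat rat ant (positions 1,2,3,5); it reads the same forward and backward, and the interval DP gives dp[1][7] = 4.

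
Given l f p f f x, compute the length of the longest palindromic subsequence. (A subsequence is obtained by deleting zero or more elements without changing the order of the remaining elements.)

One longest palindromic subsequence is fff (positions 2,4,5); it reads the same forward and backward, and the interval DP gives dp[1][6] = 3.

3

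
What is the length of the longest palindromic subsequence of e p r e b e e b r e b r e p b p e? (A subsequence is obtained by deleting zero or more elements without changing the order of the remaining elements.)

Using dp[i][j] = 2 + dp[i+1][j−1] if the ends match, else max(dp[i+1][j], dp[i][j−1]):
dp[1][17] = 12. A witness is eprebeeberpe at positions 1,2,3,4,5,6,7,8,10,12,16,17.

12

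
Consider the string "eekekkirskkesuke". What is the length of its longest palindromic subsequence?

One longest palindromic subsequence is ekekkskkeke (positions 1,3,4,5,6,9,10,11,12,15,16); it reads the same forward and backward, and the interval DP gives dp[1][16] = 11.

11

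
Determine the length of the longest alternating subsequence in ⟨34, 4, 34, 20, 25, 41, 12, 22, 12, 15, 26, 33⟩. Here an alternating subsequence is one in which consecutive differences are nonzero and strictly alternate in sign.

A longest alternating subsequence is 34, 4, 34, 20, 25, 12, 22, 12, 15 (positions 1,2,3,4,5,7,8,9,10); its 8 consecutive differences strictly alternate in sign, and length 9 is optimal.

9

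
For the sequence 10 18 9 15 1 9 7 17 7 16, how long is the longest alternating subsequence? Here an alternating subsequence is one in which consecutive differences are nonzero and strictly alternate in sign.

Track the best alternating length ending on an up-step vs a down-step at each position: up/down = 1/1, 2/1, 1/3, 4/3, 1/5, 6/5, 6/7, 8/3, 6/9, 10/9.
The maximum over both is 10; one such subsequence is 10, 18, 9, 15, 1, 9, 7, 17, 7, 16.

10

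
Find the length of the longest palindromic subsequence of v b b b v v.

5

One longest palindromic subsequence is vbbbv (positions 1,2,3,4,6); it reads the same forward and backward, and the interval DP gives dp[1][6] = 5.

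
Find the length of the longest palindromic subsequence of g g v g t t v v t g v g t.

10

One longest palindromic subsequence is gvgtvvtgvg (positions 2,3,4,5,7,8,9,10,11,12); it reads the same forward and backward, and the interval DP gives dp[1][13] = 10.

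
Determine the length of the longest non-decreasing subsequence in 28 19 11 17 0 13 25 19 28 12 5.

Let dp[i] be the longest non-decreasing subsequence ending at position i. Then dp = [1, 1, 1, 2, 1, 2, 3, 3, 4, 2, 2].
The maximum is 4; one witness is 11, 17, 25, 28 at positions 3,4,7,9.

4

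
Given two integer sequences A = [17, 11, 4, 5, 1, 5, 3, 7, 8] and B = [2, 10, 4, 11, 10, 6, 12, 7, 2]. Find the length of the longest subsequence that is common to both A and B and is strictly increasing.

2

For each value that appears in both, track the longest common increasing run ending there.
The best achievable length is 2; one witness is 4, 7 (A-positions 3,8, B-positions 3,8).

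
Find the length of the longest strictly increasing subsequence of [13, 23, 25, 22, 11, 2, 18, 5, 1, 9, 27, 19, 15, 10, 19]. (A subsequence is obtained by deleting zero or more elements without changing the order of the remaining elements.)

One longest increasing subsequence is 2, 5, 9, 15, 19 (positions 6,8,10,13,15), of length 5; no longer one exists.

5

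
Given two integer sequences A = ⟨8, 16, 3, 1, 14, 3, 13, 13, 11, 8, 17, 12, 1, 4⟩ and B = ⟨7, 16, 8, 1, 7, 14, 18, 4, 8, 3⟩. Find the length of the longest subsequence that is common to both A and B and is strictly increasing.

A longest common strictly increasing subsequence is 8, 14 (length 2); it appears in order in both A and B, and no longer such subsequence exists.

2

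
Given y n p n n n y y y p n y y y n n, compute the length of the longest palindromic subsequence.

Using dp[i][j] = 2 + dp[i+1][j−1] if the ends match, else max(dp[i+1][j], dp[i][j−1]):
dp[1][16] = 11. A witness is nnyyynyyynn at positions 2,4,7,8,9,11,12,13,14,15,16.

11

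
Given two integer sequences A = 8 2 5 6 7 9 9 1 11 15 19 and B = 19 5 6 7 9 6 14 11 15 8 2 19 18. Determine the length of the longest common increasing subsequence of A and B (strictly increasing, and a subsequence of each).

7

A longest common strictly increasing subsequence is 5, 6, 7, 9, 11, 15, 19 (length 7); it appears in order in both A and B, and no longer such subsequence exists.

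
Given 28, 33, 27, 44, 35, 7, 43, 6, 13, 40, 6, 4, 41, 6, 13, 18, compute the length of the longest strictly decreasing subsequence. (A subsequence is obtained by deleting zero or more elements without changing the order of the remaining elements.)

One longest decreasing subsequence is 28, 27, 7, 6, 4 (positions 1,3,6,8,12), of length 5; no longer one exists.

5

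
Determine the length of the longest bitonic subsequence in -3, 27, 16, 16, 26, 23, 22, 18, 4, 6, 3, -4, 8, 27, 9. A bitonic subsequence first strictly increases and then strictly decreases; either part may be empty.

9

One longest bitonic subsequence is -3, 27, 26, 23, 22, 18, 6, 3, -4 (positions 1,2,5,6,7,8,10,11,12): it rises to 27 then falls. Length 9 is optimal.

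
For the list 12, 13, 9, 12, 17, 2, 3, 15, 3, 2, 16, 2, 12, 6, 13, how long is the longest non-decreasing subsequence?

5

Scanning left to right, the best length ending at each element is: 12→1, 13→2, 9→1, 12→2, 17→3, 2→1, 3→2, 15→3, 3→3, 2→2, 16→4, 2→3, 12→4, 6→4, 13→5.
So the longest non-decreasing subsequence has length 5, e.g. 2, 3, 3, 12, 13.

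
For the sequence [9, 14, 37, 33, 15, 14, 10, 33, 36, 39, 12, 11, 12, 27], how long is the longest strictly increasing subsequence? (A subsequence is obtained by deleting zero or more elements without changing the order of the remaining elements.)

6

One longest increasing subsequence is 9, 14, 15, 33, 36, 39 (positions 1,2,5,8,9,10), of length 6; no longer one exists.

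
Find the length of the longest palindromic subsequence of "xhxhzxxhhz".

6

Using dp[i][j] = 2 + dp[i+1][j−1] if the ends match, else max(dp[i+1][j], dp[i][j−1]):
dp[1][10] = 6. A witness is hhxxhh at positions 2,4,6,7,8,9.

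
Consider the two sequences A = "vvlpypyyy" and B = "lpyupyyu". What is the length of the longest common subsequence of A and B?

A longest common subsequence is lpypyy (length 6); the LCS DP confirms no longer common subsequence exists.

6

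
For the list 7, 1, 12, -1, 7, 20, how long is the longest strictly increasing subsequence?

One longest increasing subsequence is 7, 12, 20 (positions 1,3,6), of length 3; no longer one exists.

3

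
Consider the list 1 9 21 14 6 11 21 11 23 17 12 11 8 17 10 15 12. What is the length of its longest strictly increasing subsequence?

One longest increasing subsequence is 1, 9, 14, 21, 23 (positions 1,2,4,7,9), of length 5; no longer one exists.

5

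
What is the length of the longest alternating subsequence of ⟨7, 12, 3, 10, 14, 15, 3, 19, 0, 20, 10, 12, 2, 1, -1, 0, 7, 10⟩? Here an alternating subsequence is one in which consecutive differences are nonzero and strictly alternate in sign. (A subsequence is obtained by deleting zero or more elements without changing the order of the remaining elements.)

12

A longest alternating subsequence is 7, 12, 3, 10, 3, 19, 0, 20, 10, 12, -1, 0 (positions 1,2,3,4,7,8,9,10,11,12,15,16); its 11 consecutive differences strictly alternate in sign, and length 12 is optimal.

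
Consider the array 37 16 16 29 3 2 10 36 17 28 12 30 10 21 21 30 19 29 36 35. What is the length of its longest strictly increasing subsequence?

6

Scanning left to right, the best length ending at each element is: 37→1, 16→1, 16→1, 29→2, 3→1, 2→1, 10→2, 36→3, 17→3, 28→4, 12→3, 30→5, 10→2, 21→4, 21→4, 30→5, 19→4, 29→5, 36→6, 35→6.
So the longest increasing subsequence has length 6, e.g. 3, 10, 17, 28, 30, 36.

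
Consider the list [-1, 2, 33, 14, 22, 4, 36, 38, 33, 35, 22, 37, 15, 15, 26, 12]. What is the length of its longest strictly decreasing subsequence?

5

One longest decreasing subsequence is 36, 33, 22, 15, 12 (positions 7,9,11,13,16), of length 5; no longer one exists.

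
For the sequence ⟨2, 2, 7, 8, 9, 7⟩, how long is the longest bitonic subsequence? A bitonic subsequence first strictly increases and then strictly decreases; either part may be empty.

5

Let inc[i] be the LIS ending at i and dec[i] the longest strictly decreasing subsequence starting at i. inc = [1, 1, 2, 3, 4, 2], dec = [1, 1, 1, 2, 2, 1].
max_i inc[i]+dec[i]−1 = 5, with one witness 2, 7, 8, 9, 7.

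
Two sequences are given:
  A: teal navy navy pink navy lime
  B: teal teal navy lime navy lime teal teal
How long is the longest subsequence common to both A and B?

Backtracking the LCS table gives one alignment: teal (A1,B2) → navy (A2,B3) → navy (A5,B5) → lime (A6,B6).
So the longest common subsequence has length 4.

4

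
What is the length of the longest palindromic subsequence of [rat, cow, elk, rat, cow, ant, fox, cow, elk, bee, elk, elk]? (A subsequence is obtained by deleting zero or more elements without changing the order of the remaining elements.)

Using dp[i][j] = 2 + dp[i+1][j−1] if the ends match, else max(dp[i+1][j], dp[i][j−1]):
dp[1][12] = 5. A witness is elk elk bee elk elk at positions 3,9,10,11,12.

5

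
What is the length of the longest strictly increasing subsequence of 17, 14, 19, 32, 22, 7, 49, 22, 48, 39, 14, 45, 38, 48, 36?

6

Scanning left to right, the best length ending at each element is: 17→1, 14→1, 19→2, 32→3, 22→3, 7→1, 49→4, 22→3, 48→4, 39→4, 14→2, 45→5, 38→4, 48→6, 36→4.
So the longest increasing subsequence has length 6, e.g. 17, 19, 32, 39, 45, 48.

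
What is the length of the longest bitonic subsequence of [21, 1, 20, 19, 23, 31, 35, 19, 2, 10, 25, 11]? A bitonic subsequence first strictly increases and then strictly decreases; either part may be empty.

7

Let inc[i] be the LIS ending at i and dec[i] the longest strictly decreasing subsequence starting at i. inc = [1, 1, 2, 2, 3, 4, 5, 2, 2, 3, 4, 4], dec = [4, 1, 3, 2, 3, 3, 3, 2, 1, 1, 2, 1].
max_i inc[i]+dec[i]−1 = 7, with one witness 1, 20, 23, 31, 35, 25, 11.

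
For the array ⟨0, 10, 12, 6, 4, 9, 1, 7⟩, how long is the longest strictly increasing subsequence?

Let dp[i] be the longest increasing subsequence ending at position i. Then dp = [1, 2, 3, 2, 2, 3, 2, 3].
The maximum is 3; one witness is 0, 10, 12 at positions 1,2,3.

3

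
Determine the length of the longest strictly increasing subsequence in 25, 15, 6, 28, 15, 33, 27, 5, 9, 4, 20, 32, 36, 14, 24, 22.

Let dp[i] be the longest increasing subsequence ending at position i. Then dp = [1, 1, 1, 2, 2, 3, 3, 1, 2, 1, 3, 4, 5, 3, 4, 4].
The maximum is 5; one witness is 6, 15, 27, 32, 36 at positions 3,5,7,12,13.

5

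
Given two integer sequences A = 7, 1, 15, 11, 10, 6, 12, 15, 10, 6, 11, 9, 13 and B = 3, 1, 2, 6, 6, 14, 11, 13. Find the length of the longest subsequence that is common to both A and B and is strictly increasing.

For each value that appears in both, track the longest common increasing run ending there.
The best achievable length is 4; one witness is 1, 6, 11, 13 (A-positions 2,6,11,13, B-positions 2,4,7,8).

4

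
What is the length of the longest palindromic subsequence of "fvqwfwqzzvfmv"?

One longest palindromic subsequence is fvqwfwqvf (positions 1,2,3,4,5,6,7,10,11); it reads the same forward and backward, and the interval DP gives dp[1][13] = 9.

9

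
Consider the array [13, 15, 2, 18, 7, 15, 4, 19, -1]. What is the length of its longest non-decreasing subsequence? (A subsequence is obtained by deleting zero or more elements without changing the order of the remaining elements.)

Let dp[i] be the longest non-decreasing subsequence ending at position i. Then dp = [1, 2, 1, 3, 2, 3, 2, 4, 1].
The maximum is 4; one witness is 13, 15, 18, 19 at positions 1,2,4,8.

4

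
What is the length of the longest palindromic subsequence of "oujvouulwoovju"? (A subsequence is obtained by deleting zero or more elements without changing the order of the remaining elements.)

One longest palindromic subsequence is ujvouuovju (positions 2,3,4,5,6,7,11,12,13,14); it reads the same forward and backward, and the interval DP gives dp[1][14] = 10.

10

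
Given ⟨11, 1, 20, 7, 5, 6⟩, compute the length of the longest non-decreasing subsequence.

Let dp[i] be the longest non-decreasing subsequence ending at position i. Then dp = [1, 1, 2, 2, 2, 3].
The maximum is 3; one witness is 1, 5, 6 at positions 2,5,6.

3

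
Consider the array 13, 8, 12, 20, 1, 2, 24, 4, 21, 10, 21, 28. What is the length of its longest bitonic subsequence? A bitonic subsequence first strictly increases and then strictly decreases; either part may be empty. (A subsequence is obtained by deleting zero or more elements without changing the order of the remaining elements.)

Let inc[i] be the LIS ending at i and dec[i] the longest strictly decreasing subsequence starting at i. inc = [1, 1, 2, 3, 1, 2, 4, 3, 4, 4, 5, 6], dec = [3, 2, 2, 2, 1, 1, 3, 1, 2, 1, 1, 1].
max_i inc[i]+dec[i]−1 = 6, with one witness 8, 12, 20, 24, 21, 10.

6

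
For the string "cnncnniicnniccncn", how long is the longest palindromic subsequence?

One longest palindromic subsequence is nncnniinncnn (positions 2,3,4,5,6,7,8,10,11,14,15,17); it reads the same forward and backward, and the interval DP gives dp[1][17] = 12.

12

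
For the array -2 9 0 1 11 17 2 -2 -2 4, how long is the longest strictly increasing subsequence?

Scanning left to right, the best length ending at each element is: -2→1, 9→2, 0→2, 1→3, 11→4, 17→5, 2→4, -2→1, -2→1, 4→5.
So the longest increasing subsequence has length 5, e.g. -2, 0, 1, 11, 17.

5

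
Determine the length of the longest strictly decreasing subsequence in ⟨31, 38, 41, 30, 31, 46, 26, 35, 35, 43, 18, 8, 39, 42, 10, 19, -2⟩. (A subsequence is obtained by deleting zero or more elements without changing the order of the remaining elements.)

6

Scanning left to right, the best length ending at each element is: 31→1, 38→1, 41→1, 30→2, 31→2, 46→1, 26→3, 35→2, 35→2, 43→2, 18→4, 8→5, 39→3, 42→3, 10→5, 19→4, -2→6.
So the longest decreasing subsequence has length 6, e.g. 31, 30, 26, 18, 8, -2.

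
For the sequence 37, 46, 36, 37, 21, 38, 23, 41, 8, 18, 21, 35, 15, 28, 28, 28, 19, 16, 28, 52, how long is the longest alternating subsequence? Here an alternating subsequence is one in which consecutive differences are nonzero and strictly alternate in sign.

Track the best alternating length ending on an up-step vs a down-step at each position: up/down = 1/1, 2/1, 1/3, 4/3, 1/5, 6/3, 6/7, 8/3, 1/9, 10/9, 10/9, 10/9, 10/11, 12/11, 12/11, 12/11, 12/13, 12/13, 14/11, 14/1.
The maximum over both is 14; one such subsequence is 37, 46, 36, 37, 21, 38, 23, 41, 8, 18, 15, 28, 19, 28.

14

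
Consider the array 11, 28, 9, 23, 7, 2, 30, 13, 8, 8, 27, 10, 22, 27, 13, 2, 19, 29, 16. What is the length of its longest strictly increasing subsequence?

Scanning left to right, the best length ending at each element is: 11→1, 28→2, 9→1, 23→2, 7→1, 2→1, 30→3, 13→2, 8→2, 8→2, 27→3, 10→3, 22→4, 27→5, 13→4, 2→1, 19→5, 29→6, 16→5.
So the longest increasing subsequence has length 6, e.g. 7, 8, 10, 22, 27, 29.

6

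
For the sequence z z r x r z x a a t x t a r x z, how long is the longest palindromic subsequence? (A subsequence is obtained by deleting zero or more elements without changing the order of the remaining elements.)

11

Using dp[i][j] = 2 + dp[i+1][j−1] if the ends match, else max(dp[i+1][j], dp[i][j−1]):
dp[1][16] = 11. A witness is zxratxtarxz at positions 1,4,5,8,10,11,12,13,14,15,16.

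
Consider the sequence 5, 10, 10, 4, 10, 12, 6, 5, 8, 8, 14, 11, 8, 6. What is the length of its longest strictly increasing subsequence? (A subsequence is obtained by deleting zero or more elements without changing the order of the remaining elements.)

4

Scanning left to right, the best length ending at each element is: 5→1, 10→2, 10→2, 4→1, 10→2, 12→3, 6→2, 5→2, 8→3, 8→3, 14→4, 11→4, 8→3, 6→3.
So the longest increasing subsequence has length 4, e.g. 5, 10, 12, 14.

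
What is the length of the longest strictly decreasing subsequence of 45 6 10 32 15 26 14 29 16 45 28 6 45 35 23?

Scanning left to right, the best length ending at each element is: 45→1, 6→2, 10→2, 32→2, 15→3, 26→3, 14→4, 29→3, 16→4, 45→1, 28→4, 6→5, 45→1, 35→2, 23→5.
So the longest decreasing subsequence has length 5, e.g. 45, 32, 15, 14, 6.

5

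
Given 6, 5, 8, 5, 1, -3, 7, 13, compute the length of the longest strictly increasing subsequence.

3

Scanning left to right, the best length ending at each element is: 6→1, 5→1, 8→2, 5→1, 1→1, -3→1, 7→2, 13→3.
So the longest increasing subsequence has length 3, e.g. 6, 8, 13.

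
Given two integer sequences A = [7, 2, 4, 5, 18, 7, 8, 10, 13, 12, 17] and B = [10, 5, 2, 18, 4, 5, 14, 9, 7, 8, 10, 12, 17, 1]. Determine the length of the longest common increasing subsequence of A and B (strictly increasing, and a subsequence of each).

For each value that appears in both, track the longest common increasing run ending there.
The best achievable length is 8; one witness is 2, 4, 5, 7, 8, 10, 12, 17 (A-positions 2,3,4,6,7,8,10,11, B-positions 3,5,6,9,10,11,12,13).

8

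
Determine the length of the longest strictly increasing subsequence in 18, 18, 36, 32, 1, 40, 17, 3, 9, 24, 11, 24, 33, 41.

Let dp[i] be the longest increasing subsequence ending at position i. Then dp = [1, 1, 2, 2, 1, 3, 2, 2, 3, 4, 4, 5, 6, 7].
The maximum is 7; one witness is 1, 3, 9, 11, 24, 33, 41 at positions 5,8,9,11,12,13,14.

7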